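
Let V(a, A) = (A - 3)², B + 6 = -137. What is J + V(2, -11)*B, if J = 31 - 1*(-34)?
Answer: -27963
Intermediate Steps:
B = -143 (B = -6 - 137 = -143)
J = 65 (J = 31 + 34 = 65)
V(a, A) = (-3 + A)²
J + V(2, -11)*B = 65 + (-3 - 11)²*(-143) = 65 + (-14)²*(-143) = 65 + 196*(-143) = 65 - 28028 = -27963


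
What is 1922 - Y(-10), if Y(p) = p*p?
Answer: 1822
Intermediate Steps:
Y(p) = p²
1922 - Y(-10) = 1922 - 1*(-10)² = 1922 - 1*100 = 1922 - 100 = 1822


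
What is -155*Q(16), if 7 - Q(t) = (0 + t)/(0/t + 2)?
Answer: 155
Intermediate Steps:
Q(t) = 7 - t/2 (Q(t) = 7 - (0 + t)/(0/t + 2) = 7 - t/(0 + 2) = 7 - t/2)
-155*Q(16) = -155*(7 - ½*16) = -155*(7 - 8) = -155*(-1) = 155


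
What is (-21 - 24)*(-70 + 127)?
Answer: -2565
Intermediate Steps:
(-21 - 24)*(-70 + 127) = -45*57 = -2565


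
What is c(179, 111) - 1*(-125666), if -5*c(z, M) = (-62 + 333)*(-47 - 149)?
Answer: 681446/5 ≈ 1.3629e+5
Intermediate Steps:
c(z, M) = 53116/5 (c(z, M) = -(-62 + 333)*(-47 - 149)/5 = -271*(-196)/5 = -1/5*(-53116) = 53116/5)
c(179, 111) - 1*(-125666) = 53116/5 - 1*(-125666) = 53116/5 + 125666 = 681446/5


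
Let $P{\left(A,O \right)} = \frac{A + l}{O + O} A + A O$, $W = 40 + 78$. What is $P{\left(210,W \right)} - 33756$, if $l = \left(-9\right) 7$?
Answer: $- \frac{1043733}{118} \approx -8845.2$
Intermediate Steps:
$W = 118$
$l = -63$
$P{\left(A,O \right)} = A O + \frac{A \left(-63 + A\right)}{2 O}$ ($P{\left(A,O \right)} = \frac{A - 63}{O + O} A + A O = \frac{-63 + A}{2 O} A + A O = \frac{A \left(-63 + A\right)}{2 O} + A O = A O + \frac{A \left(-63 + A\right)}{2 O}$)
$P{\left(210,W \right)} - 33756 = \frac{1}{2} \cdot 210 \cdot \frac{1}{118} \left(-63 + 210 + 2 \cdot 118^{2}\right) - 33756 = \frac{1}{2} \cdot 210 \cdot \frac{1}{118} \left(-63 + 210 + 2 \cdot 13924\right) - 33756 = \frac{1}{2} \cdot 210 \cdot \frac{1}{118} \left(-63 + 210 + 27848\right) - 33756 = \frac{1}{2} \cdot 210 \cdot \frac{1}{118} \cdot 27995 - 33756 = \frac{2939475}{118} - 33756 = - \frac{1043733}{118}$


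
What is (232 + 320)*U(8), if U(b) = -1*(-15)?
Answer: 8280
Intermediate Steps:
U(b) = 15
(232 + 320)*U(8) = (232 + 320)*15 = 552*15 = 8280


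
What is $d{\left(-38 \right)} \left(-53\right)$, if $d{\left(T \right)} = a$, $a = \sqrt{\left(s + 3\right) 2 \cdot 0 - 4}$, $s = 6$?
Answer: $- 106 i \approx - 106.0 i$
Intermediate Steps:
$a = 2 i$ ($a = \sqrt{\left(6 + 3\right) 2 \cdot 0 - 4} = \sqrt{9 \cdot 0 - 4} = \sqrt{0 - 4} = \sqrt{-4} = 2 i \approx 2.0 i$)
$d{\left(T \right)} = 2 i$
$d{\left(-38 \right)} \left(-53\right) = 2 i \left(-53\right) = - 106 i$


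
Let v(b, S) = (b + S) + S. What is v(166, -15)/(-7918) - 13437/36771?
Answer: -18565837/48525463 ≈ -0.38260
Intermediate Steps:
v(b, S) = b + 2*S (v(b, S) = (S + b) + S = b + 2*S)
v(166, -15)/(-7918) - 13437/36771 = (166 + 2*(-15))/(-7918) - 13437/36771 = (166 - 30)*(-1/7918) - 13437*1/36771 = 136*(-1/7918) - 4479/12257 = -68/3959 - 4479/12257 = -18565837/48525463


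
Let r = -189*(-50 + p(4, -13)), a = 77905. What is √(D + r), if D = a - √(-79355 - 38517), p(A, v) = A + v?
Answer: 2*√(22264 - I*√7367) ≈ 298.42 - 0.57523*I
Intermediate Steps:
r = 11151 (r = -189*(-50 + (4 - 13)) = -189*(-50 - 9) = -189*(-59) = 11151)
D = 77905 - 4*I*√7367 (D = 77905 - √(-79355 - 38517) = 77905 - √(-117872) = 77905 - 4*I*√7367 ≈ 77905.0 - 343.32*I)
√(D + r) = √((77905 - 4*I*√7367) + 11151) = √(89056 - 4*I*√7367)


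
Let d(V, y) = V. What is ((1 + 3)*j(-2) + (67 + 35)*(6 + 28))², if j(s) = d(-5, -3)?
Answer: 11888704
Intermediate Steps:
j(s) = -5
((1 + 3)*j(-2) + (67 + 35)*(6 + 28))² = ((1 + 3)*(-5) + (67 + 35)*(6 + 28))² = (4*(-5) + 102*34)² = (-20 + 3468)² = 3448² = 11888704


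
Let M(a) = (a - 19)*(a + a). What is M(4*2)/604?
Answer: -44/151 ≈ -0.29139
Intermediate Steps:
M(a) = 2*a*(-19 + a) (M(a) = (-19 + a)*(2*a) = 2*a*(-19 + a))
M(4*2)/604 = (2*(4*2)*(-19 + 4*2))/604 = (2*8*(-19 + 8))*(1/604) = (2*8*(-11))*(1/604) = -176*1/604 = -44/151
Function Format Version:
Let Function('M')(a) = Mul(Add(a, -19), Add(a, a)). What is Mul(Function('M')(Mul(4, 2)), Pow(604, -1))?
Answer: Rational(-44, 151) ≈ -0.29139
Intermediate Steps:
Function('M')(a) = Mul(2, a, Add(-19, a)) (Function('M')(a) = Mul(Add(-19, a), Mul(2, a)) = Mul(2, a, Add(-19, a)))
Mul(Function('M')(Mul(4, 2)), Pow(604, -1)) = Mul(Mul(2, Mul(4, 2), Add(-19, Mul(4, 2))), Pow(604, -1)) = Mul(Mul(2, 8, Add(-19, 8)), Rational(1, 604)) = Mul(Mul(2, 8, -11), Rational(1, 604)) = Mul(-176, Rational(1, 604)) = Rational(-44, 151)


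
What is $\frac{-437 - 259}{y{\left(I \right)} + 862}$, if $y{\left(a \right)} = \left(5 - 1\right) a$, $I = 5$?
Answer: $- \frac{116}{147} \approx -0.78912$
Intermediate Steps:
$y{\left(a \right)} = 4 a$
$\frac{-437 - 259}{y{\left(I \right)} + 862} = \frac{-437 - 259}{4 \cdot 5 + 862} = - \frac{696}{20 + 862} = - \frac{696}{882} = \left(-696\right) \frac{1}{882} = - \frac{116}{147}$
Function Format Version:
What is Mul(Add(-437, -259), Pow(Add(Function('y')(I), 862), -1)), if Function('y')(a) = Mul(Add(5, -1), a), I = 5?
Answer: Rational(-116, 147) ≈ -0.78912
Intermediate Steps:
Function('y')(a) = Mul(4, a)
Mul(Add(-437, -259), Pow(Add(Function('y')(I), 862), -1)) = Mul(Add(-437, -259), Pow(Add(Mul(4, 5), 862), -1)) = Mul(-696, Pow(Add(20, 862), -1)) = Mul(-696, Pow(882, -1)) = Mul(-696, Rational(1, 882)) = Rational(-116, 147)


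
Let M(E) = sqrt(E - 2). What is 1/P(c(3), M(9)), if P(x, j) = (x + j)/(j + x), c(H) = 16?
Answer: 1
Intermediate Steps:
M(E) = sqrt(-2 + E)
P(x, j) = 1 (P(x, j) = (j + x)/(j + x) = 1)
1/P(c(3), M(9)) = 1/1 = 1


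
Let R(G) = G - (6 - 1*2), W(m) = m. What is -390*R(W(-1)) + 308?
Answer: 2258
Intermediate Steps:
R(G) = -4 + G (R(G) = G - (6 - 2) = G - 1*4 = G - 4 = -4 + G)
-390*R(W(-1)) + 308 = -390*(-4 - 1) + 308 = -390*(-5) + 308 = 1950 + 308 = 2258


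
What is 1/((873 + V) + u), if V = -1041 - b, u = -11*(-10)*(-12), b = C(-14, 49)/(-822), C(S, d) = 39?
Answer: -274/407699 ≈ -0.00067206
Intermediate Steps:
b = -13/274 (b = 39/(-822) = 39*(-1/822) = -13/274 ≈ -0.047445)
u = -1320 (u = 110*(-12) = -1320)
V = -285221/274 (V = -1041 - 1*(-13/274) = -1041 + 13/274 = -285221/274 ≈ -1041.0)
1/((873 + V) + u) = 1/((873 - 285221/274) - 1320) = 1/(-46019/274 - 1320) = 1/(-407699/274) = -274/407699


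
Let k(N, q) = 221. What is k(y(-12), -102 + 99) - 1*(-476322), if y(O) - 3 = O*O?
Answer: 476543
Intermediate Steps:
y(O) = 3 + O² (y(O) = 3 + O*O = 3 + O²)
k(y(-12), -102 + 99) - 1*(-476322) = 221 - 1*(-476322) = 221 + 476322 = 476543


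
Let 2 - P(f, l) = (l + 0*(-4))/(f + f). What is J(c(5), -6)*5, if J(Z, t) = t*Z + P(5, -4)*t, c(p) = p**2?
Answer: -822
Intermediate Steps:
P(f, l) = 2 - l/(2*f) (P(f, l) = 2 - (l + 0*(-4))/(f + f) = 2 - (l + 0)/(2*f) = 2 - l*1/(2*f) = 2 - l/(2*f))
J(Z, t) = 12*t/5 + Z*t (J(Z, t) = t*Z + (2 - 1/2*(-4)/5)*t = Z*t + (2 - 1/2*(-4)*1/5)*t = Z*t + (2 + 2/5)*t = Z*t + 12*t/5 = 12*t/5 + Z*t)
J(c(5), -6)*5 = ((1/5)*(-6)*(12 + 5*5**2))*5 = ((1/5)*(-6)*(12 + 5*25))*5 = ((1/5)*(-6)*(12 + 125))*5 = ((1/5)*(-6)*137)*5 = -822/5*5 = -822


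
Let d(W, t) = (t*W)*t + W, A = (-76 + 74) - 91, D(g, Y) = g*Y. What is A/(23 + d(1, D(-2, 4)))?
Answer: -93/88 ≈ -1.0568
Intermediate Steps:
D(g, Y) = Y*g
A = -93 (A = -2 - 91 = -93)
d(W, t) = W + W*t² (d(W, t) = (W*t)*t + W = W*t² + W = W + W*t²)
A/(23 + d(1, D(-2, 4))) = -93/(23 + 1*(1 + (4*(-2))²)) = -93/(23 + 1*(1 + (-8)²)) = -93/(23 + 1*(1 + 64)) = -93/(23 + 1*65) = -93/(23 + 65) = -93/88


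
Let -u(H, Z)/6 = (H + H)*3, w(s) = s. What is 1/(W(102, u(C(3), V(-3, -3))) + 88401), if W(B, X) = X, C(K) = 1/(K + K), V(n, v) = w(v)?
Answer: 1/88395 ≈ 1.1313e-5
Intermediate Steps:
V(n, v) = v
C(K) = 1/(2*K)
u(H, Z) = -36*H (u(H, Z) = -6*(H + H)*3 = -6*2*H*3 = -36*H)
1/(W(102, u(C(3), V(-3, -3))) + 88401) = 1/(-18/3 + 88401) = 1/(-36*⅙ + 88401) = 1/(-6 + 88401) = 1/88395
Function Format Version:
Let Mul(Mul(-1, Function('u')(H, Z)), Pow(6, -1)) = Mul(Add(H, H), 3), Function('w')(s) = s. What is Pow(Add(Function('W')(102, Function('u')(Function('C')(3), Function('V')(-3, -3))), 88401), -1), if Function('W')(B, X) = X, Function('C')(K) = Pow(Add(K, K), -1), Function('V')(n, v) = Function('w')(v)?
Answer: Rational(1, 88395) ≈ 1.1313e-5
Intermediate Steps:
Function('V')(n, v) = v
Function('C')(K) = Mul(Rational(1, 2), Pow(K, -1)) (Function('C')(K) = Pow(Mul(2, K), -1) = Mul(Rational(1, 2), Pow(K, -1)))
Function('u')(H, Z) = Mul(-36, H) (Function('u')(H, Z) = Mul(-6, Mul(Add(H, H), 3)) = Mul(-6, Mul(Mul(2, H), 3)) = Mul(-6, Mul(6, H)) = Mul(-36, H))
Pow(Add(Function('W')(102, Function('u')(Function('C')(3), Function('V')(-3, -3))), 88401), -1) = Pow(Add(Mul(-36, Mul(Rational(1, 2), Pow(3, -1))), 88401), -1) = Pow(Add(Mul(-36, Mul(Rational(1, 2), Rational(1, 3))), 88401), -1) = Pow(Add(Mul(-36, Rational(1, 6)), 88401), -1) = Pow(Add(-6, 88401), -1) = Pow(88395, -1) = Rational(1, 88395)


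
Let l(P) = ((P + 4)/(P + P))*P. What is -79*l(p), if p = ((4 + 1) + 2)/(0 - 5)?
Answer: -1027/10 ≈ -102.70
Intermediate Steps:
p = -7/5 (p = (5 + 2)/(-5) = 7*(-⅕) = -7/5 ≈ -1.4000)
l(P) = 2 + P/2 (l(P) = ((4 + P)/((2*P)))*P = ((4 + P)*(1/(2*P)))*P = ((4 + P)/(2*P))*P = 2 + P/2)
-79*l(p) = -79*(2 + (½)*(-7/5)) = -79*(2 - 7/10) = -79*13/10 = -1027/10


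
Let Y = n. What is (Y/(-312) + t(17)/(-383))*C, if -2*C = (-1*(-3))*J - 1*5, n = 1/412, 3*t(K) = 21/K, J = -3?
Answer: -6344233/836949984 ≈ -0.0075802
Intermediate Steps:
t(K) = 7/K (t(K) = (21/K)/3 = 7/K)
n = 1/412 ≈ 0.0024272
Y = 1/412 ≈ 0.0024272
C = 7 (C = -(-1*(-3)*(-3) - 1*5)/2 = -(3*(-3) - 5)/2 = -(-9 - 5)/2 = -1/2*(-14) = 7)
(Y/(-312) + t(17)/(-383))*C = ((1/412)/(-312) + (7/17)/(-383))*7 = ((1/412)*(-1/312) + (7*(1/17))*(-1/383))*7 = (-1/128544 + (7/17)*(-1/383))*7 = (-1/128544 - 7/6511)*7 = -906319/836949984*7 = -6344233/836949984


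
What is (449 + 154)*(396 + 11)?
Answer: 245421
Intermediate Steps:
(449 + 154)*(396 + 11) = 603*407 = 245421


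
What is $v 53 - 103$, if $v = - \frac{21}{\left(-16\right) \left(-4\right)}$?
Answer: $- \frac{7705}{64} \approx -120.39$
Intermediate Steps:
$v = - \frac{21}{64} \approx -0.32813$
$v 53 - 103 = \left(- \frac{21}{64}\right) 53 - 103 = - \frac{1113}{64} - 103 = - \frac{7705}{64}$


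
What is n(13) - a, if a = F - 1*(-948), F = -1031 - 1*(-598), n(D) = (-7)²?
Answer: -466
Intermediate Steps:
n(D) = 49
F = -433 (F = -1031 + 598 = -433)
a = 515 (a = -433 - 1*(-948) = -433 + 948 = 515)
n(13) - a = 49 - 1*515 = 49 - 515 = -466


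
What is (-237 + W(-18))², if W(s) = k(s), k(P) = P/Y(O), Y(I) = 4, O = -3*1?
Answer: 233289/4 ≈ 58322.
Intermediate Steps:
O = -3
k(P) = P/4
W(s) = s/4
(-237 + W(-18))² = (-237 + (¼)*(-18))² = (-237 - 9/2)² = (-483/2)² = 233289/4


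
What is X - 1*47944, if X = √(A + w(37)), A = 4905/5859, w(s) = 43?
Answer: -47944 + √18578238/651 ≈ -47937.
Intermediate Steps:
A = 545/651 (A = 4905*(1/5859) = 545/651 ≈ 0.83717)
X = √18578238/651 (X = √(545/651 + 43) = √(28538/651) = √18578238/651 ≈ 6.6210)
X - 1*47944 = √18578238/651 - 1*47944 = √18578238/651 - 47944 = -47944 + √18578238/651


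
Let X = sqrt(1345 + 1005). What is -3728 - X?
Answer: -3728 - 5*sqrt(94) ≈ -3776.5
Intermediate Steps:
X = 5*sqrt(94) (X = sqrt(2350) = 5*sqrt(94) ≈ 48.477)
-3728 - X = -3728 - 5*sqrt(94)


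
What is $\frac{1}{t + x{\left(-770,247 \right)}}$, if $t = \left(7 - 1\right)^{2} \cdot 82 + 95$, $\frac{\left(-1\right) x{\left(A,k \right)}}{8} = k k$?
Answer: $- \frac{1}{485025} \approx -2.0617 \cdot 10^{-6}$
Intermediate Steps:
$x{\left(A,k \right)} = - 8 k^{2}$ ($x{\left(A,k \right)} = - 8 k k = - 8 k^{2}$)
$t = 3047$ ($t = 6^{2} \cdot 82 + 95 = 36 \cdot 82 + 95 = 2952 + 95 = 3047$)
$\frac{1}{t + x{\left(-770,247 \right)}} = \frac{1}{3047 - 8 \cdot 247^{2}} = \frac{1}{3047 - 488072} = \frac{1}{-485025} = - \frac{1}{485025}$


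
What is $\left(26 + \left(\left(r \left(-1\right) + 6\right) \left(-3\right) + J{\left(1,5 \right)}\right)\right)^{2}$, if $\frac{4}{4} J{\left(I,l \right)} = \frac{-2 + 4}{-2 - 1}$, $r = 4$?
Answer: $\frac{3364}{9} \approx 373.78$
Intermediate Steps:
$J{\left(I,l \right)} = - \frac{2}{3}$ ($J{\left(I,l \right)} = \frac{-2 + 4}{-2 - 1} = \frac{2}{-3} = 2 \left(- \frac{1}{3}\right) = - \frac{2}{3}$)
$\left(26 + \left(\left(r \left(-1\right) + 6\right) \left(-3\right) + J{\left(1,5 \right)}\right)\right)^{2} = \left(26 + \left(\left(4 \left(-1\right) + 6\right) \left(-3\right) - \frac{2}{3}\right)\right)^{2} = \left(26 + \left(\left(-4 + 6\right) \left(-3\right) - \frac{2}{3}\right)\right)^{2} = \left(26 + \left(2 \left(-3\right) - \frac{2}{3}\right)\right)^{2} = \left(26 - \frac{20}{3}\right)^{2} = \left(\frac{58}{3}\right)^{2} = \frac{3364}{9}$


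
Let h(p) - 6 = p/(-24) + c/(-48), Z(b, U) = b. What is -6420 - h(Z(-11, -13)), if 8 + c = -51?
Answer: -102843/16 ≈ -6427.7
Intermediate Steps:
c = -59 (c = -8 - 51 = -59)
h(p) = 347/48 - p/24 (h(p) = 6 + (p/(-24) - 59/(-48)) = 6 + (p*(-1/24) - 59*(-1/48)) = 6 + (-p/24 + 59/48) = 6 + (59/48 - p/24) = 347/48 - p/24)
-6420 - h(Z(-11, -13)) = -6420 - (347/48 - 1/24*(-11)) = -6420 - (347/48 + 11/24) = -6420 - 1*123/16 = -6420 - 123/16 = -102843/16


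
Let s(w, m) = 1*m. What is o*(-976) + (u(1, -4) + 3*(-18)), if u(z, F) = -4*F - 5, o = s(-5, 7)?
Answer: -6875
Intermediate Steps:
s(w, m) = m
o = 7
u(z, F) = -5 - 4*F
o*(-976) + (u(1, -4) + 3*(-18)) = 7*(-976) + ((-5 - 4*(-4)) + 3*(-18)) = -6832 + ((-5 + 16) - 54) = -6832 + (11 - 54) = -6832 - 43 = -6875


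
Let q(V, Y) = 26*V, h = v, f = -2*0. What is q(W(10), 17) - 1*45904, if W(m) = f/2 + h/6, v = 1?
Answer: -137699/3 ≈ -45900.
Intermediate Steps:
f = 0
h = 1
W(m) = 1/6 (W(m) = 0/2 + 1/6 = 0*(1/2) + 1*(1/6) = 0 + 1/6 = 1/6)
q(W(10), 17) - 1*45904 = 26*(1/6) - 1*45904 = 13/3 - 45904 = -137699/3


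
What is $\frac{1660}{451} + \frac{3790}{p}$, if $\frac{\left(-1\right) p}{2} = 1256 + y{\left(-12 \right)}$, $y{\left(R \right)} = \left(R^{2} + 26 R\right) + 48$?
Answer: $\frac{1031115}{512336} \approx 2.0126$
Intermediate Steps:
$y{\left(R \right)} = 48 + R^{2} + 26 R$
$p = -2272$ ($p = - 2 \left(1256 + \left(48 + \left(-12\right)^{2} + 26 \left(-12\right)\right)\right) = - 2 \left(1256 + \left(48 + 144 - 312\right)\right) = - 2 \left(1256 - 120\right) = \left(-2\right) 1136 = -2272$)
$\frac{1660}{451} + \frac{3790}{p} = \frac{1660}{451} + \frac{3790}{-2272} = 1660 \cdot \frac{1}{451} + 3790 \left(- \frac{1}{2272}\right) = \frac{1660}{451} - \frac{1895}{1136} = \frac{1031115}{512336}$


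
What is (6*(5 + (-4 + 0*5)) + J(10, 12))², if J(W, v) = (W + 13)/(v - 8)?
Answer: 2209/16 ≈ 138.06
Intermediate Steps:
J(W, v) = (13 + W)/(-8 + v)
(6*(5 + (-4 + 0*5)) + J(10, 12))² = (6*(5 + (-4 + 0*5)) + (13 + 10)/(-8 + 12))² = (6*(5 + (-4 + 0)) + 23/4)² = (6*(5 - 4) + (¼)*23)² = (6*1 + 23/4)² = (6 + 23/4)² = (47/4)² = 2209/16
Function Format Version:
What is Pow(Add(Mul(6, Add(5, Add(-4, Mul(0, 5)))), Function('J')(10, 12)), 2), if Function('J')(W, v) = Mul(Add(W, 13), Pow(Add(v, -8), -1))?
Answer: Rational(2209, 16) ≈ 138.06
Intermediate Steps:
Function('J')(W, v) = Mul(Pow(Add(-8, v), -1), Add(13, W)) (Function('J')(W, v) = Mul(Add(13, W), Pow(Add(-8, v), -1)) = Mul(Pow(Add(-8, v), -1), Add(13, W)))
Pow(Add(Mul(6, Add(5, Add(-4, Mul(0, 5)))), Function('J')(10, 12)), 2) = Pow(Add(Mul(6, Add(5, Add(-4, Mul(0, 5)))), Mul(Pow(Add(-8, 12), -1), Add(13, 10))), 2) = Pow(Add(Mul(6, Add(5, Add(-4, 0))), Mul(Pow(4, -1), 23)), 2) = Pow(Add(Mul(6, Add(5, -4)), Mul(Rational(1, 4), 23)), 2) = Pow(Add(Mul(6, 1), Rational(23, 4)), 2) = Pow(Add(6, Rational(23, 4)), 2) = Pow(Rational(47, 4), 2) = Rational(2209, 16)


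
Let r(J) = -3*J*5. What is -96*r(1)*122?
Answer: 175680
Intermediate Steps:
r(J) = -15*J
-96*r(1)*122 = -(-1440)*122 = -96*(-15)*122 = 1440*122 = 175680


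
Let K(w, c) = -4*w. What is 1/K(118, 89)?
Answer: -1/472 ≈ -0.0021186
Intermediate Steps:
1/K(118, 89) = 1/(-4*118) = 1/(-472) = -1/472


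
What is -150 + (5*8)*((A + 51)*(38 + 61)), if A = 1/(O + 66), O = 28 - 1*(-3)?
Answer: 19579530/97 ≈ 2.0185e+5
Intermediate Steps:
O = 31 (O = 28 + 3 = 31)
A = 1/97 (A = 1/(31 + 66) = 1/97 ≈ 0.010309)
-150 + (5*8)*((A + 51)*(38 + 61)) = -150 + (5*8)*((1/97 + 51)*(38 + 61)) = -150 + 40*((4948/97)*99) = -150 + 40*(489852/97) = -150 + 19594080/97 = 19579530/97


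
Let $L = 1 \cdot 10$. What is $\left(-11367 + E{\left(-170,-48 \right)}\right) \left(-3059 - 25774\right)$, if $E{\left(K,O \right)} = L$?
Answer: $327456381$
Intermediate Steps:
$L = 10$
$E{\left(K,O \right)} = 10$
$\left(-11367 + E{\left(-170,-48 \right)}\right) \left(-3059 - 25774\right) = \left(-11367 + 10\right) \left(-3059 - 25774\right) = \left(-11357\right) \left(-28833\right) = 327456381$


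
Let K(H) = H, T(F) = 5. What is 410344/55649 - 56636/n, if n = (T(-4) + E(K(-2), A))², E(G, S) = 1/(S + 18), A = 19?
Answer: -97739349293/43755291 ≈ -2233.8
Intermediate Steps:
E(G, S) = 1/(18 + S)
n = 34596/1369 (n = (5 + 1/(18 + 19))² = (5 + 1/37)² = (186/37)² = 34596/1369 ≈ 25.271)
410344/55649 - 56636/n = 410344/55649 - 56636/34596/1369 = 410344*(1/55649) - 56636*1369/34596 = 37304/5059 - 19383671/8649 = -97739349293/43755291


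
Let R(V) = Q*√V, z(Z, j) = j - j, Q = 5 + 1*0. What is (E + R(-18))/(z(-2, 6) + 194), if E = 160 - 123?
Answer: 37/194 + 15*I*√2/194 ≈ 0.19072 + 0.10935*I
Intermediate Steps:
Q = 5 (Q = 5 + 0 = 5)
z(Z, j) = 0
R(V) = 5*√V
E = 37
(E + R(-18))/(z(-2, 6) + 194) = (37 + 5*√(-18))/(0 + 194) = (37 + 5*(3*I*√2))/194 = (37 + 15*I*√2)*(1/194) = 37/194 + 15*I*√2/194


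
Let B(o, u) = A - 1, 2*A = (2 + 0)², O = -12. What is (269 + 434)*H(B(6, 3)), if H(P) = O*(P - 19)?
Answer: 151848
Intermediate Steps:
A = 2 (A = (2 + 0)²/2 = (½)*2² = (½)*4 = 2)
B(o, u) = 1 (B(o, u) = 2 - 1 = 1)
H(P) = 228 - 12*P (H(P) = -12*(P - 19) = -12*(-19 + P) = 228 - 12*P)
(269 + 434)*H(B(6, 3)) = (269 + 434)*(228 - 12*1) = 703*(228 - 12) = 703*216 = 151848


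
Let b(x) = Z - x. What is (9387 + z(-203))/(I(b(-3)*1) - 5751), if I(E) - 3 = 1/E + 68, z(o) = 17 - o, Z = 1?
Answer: -38428/22719 ≈ -1.6914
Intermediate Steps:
b(x) = 1 - x
I(E) = 71 + 1/E (I(E) = 3 + (1/E + 68) = 3 + (68 + 1/E) = 71 + 1/E)
(9387 + z(-203))/(I(b(-3)*1) - 5751) = (9387 + (17 - 1*(-203)))/((71 + 1/((1 - 1*(-3))*1)) - 5751) = (9387 + (17 + 203))/((71 + 1/((1 + 3)*1)) - 5751) = (9387 + 220)/((71 + 1/(4*1)) - 5751) = 9607/((71 + 1/4) - 5751) = 9607/((71 + ¼) - 5751) = 9607/(285/4 - 5751) = 9607/(-22719/4) = 9607*(-4/22719) = -38428/22719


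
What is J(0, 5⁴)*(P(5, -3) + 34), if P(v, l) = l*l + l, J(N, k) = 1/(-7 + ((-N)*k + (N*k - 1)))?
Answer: -5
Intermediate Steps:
J(N, k) = -⅛ (J(N, k) = 1/(-7 + (-N*k + (-1 + N*k))) = 1/(-7 - 1) = 1/(-8) = -⅛)
P(v, l) = l + l² (P(v, l) = l² + l = l + l²)
J(0, 5⁴)*(P(5, -3) + 34) = -(-3*(1 - 3) + 34)/8 = -(-3*(-2) + 34)/8 = -(6 + 34)/8 = -⅛*40 = -5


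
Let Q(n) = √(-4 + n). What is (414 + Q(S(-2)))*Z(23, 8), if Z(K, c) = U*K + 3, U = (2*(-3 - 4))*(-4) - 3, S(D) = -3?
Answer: 505908 + 1222*I*√7 ≈ 5.0591e+5 + 3233.1*I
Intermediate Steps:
U = 53 (U = (2*(-7))*(-4) - 3 = -14*(-4) - 3 = 56 - 3 = 53)
Z(K, c) = 3 + 53*K (Z(K, c) = 53*K + 3 = 3 + 53*K)
(414 + Q(S(-2)))*Z(23, 8) = (414 + √(-4 - 3))*(3 + 53*23) = (414 + √(-7))*(3 + 1219) = (414 + I*√7)*1222 = 505908 + 1222*I*√7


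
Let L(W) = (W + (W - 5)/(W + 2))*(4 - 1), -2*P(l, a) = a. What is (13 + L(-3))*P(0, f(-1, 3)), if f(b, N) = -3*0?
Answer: 0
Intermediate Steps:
f(b, N) = 0
P(l, a) = -a/2
L(W) = 3*W + 3*(-5 + W)/(2 + W) (L(W) = (W + (-5 + W)/(2 + W))*3 = 3*W + 3*(-5 + W)/(2 + W))
(13 + L(-3))*P(0, f(-1, 3)) = (13 + 3*(-5 + (-3)² + 3*(-3))/(2 - 3))*(-½*0) = (13 + 3*(-5 + 9 - 9)/(-1))*0 = (13 + 3*(-1)*(-5))*0 = (13 + 15)*0 = 28*0 = 0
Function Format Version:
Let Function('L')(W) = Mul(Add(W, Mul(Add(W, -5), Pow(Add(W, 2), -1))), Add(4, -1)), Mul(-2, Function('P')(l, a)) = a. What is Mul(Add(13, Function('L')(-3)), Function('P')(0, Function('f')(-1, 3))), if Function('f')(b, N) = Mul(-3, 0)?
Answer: 0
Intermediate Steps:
Function('f')(b, N) = 0
Function('P')(l, a) = Mul(Rational(-1, 2), a)
Function('L')(W) = Add(Mul(3, W), Mul(3, Pow(Add(2, W), -1), Add(-5, W))) (Function('L')(W) = Mul(Add(W, Mul(Add(-5, W), Pow(Add(2, W), -1))), 3) = Mul(Add(W, Mul(Pow(Add(2, W), -1), Add(-5, W))), 3) = Add(Mul(3, W), Mul(3, Pow(Add(2, W), -1), Add(-5, W))))
Mul(Add(13, Function('L')(-3)), Function('P')(0, Function('f')(-1, 3))) = Mul(Add(13, Mul(3, Pow(Add(2, -3), -1), Add(-5, Pow(-3, 2), Mul(3, -3)))), Mul(Rational(-1, 2), 0)) = Mul(Add(13, Mul(3, Pow(-1, -1), Add(-5, 9, -9))), 0) = Mul(Add(13, Mul(3, -1, -5)), 0) = Mul(Add(13, 15), 0) = Mul(28, 0) = 0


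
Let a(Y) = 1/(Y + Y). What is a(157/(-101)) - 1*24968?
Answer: -7840053/314 ≈ -24968.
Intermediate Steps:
a(Y) = 1/(2*Y)
a(157/(-101)) - 1*24968 = 1/(2*((157/(-101)))) - 1*24968 = 1/(2*((157*(-1/101)))) - 24968 = 1/(2*(-157/101)) - 24968 = (½)*(-101/157) - 24968 = -101/314 - 24968 = -7840053/314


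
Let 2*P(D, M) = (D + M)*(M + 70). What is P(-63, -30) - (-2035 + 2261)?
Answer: -2086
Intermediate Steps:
P(D, M) = (70 + M)*(D + M)/2 (P(D, M) = ((D + M)*(M + 70))/2 = ((D + M)*(70 + M))/2 = ((70 + M)*(D + M))/2 = (70 + M)*(D + M)/2)
P(-63, -30) - (-2035 + 2261) = ((½)*(-30)² + 35*(-63) + 35*(-30) + (½)*(-63)*(-30)) - (-2035 + 2261) = ((½)*900 - 2205 - 1050 + 945) - 1*226 = (450 - 2205 - 1050 + 945) - 226 = -1860 - 226 = -2086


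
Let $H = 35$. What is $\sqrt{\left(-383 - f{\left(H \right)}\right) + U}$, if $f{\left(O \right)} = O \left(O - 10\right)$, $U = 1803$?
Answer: $\sqrt{545} \approx 23.345$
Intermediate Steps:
$f{\left(O \right)} = O \left(-10 + O\right)$
$\sqrt{\left(-383 - f{\left(H \right)}\right) + U} = \sqrt{\left(-383 - 35 \left(-10 + 35\right)\right) + 1803} = \sqrt{\left(-383 - 35 \cdot 25\right) + 1803} = \sqrt{\left(-383 - 875\right) + 1803} = \sqrt{-1258 + 1803} = \sqrt{545}$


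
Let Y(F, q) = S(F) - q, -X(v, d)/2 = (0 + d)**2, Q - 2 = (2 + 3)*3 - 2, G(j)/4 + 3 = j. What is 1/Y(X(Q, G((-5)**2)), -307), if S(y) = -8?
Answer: 1/299 ≈ 0.0033445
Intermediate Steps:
G(j) = -12 + 4*j
Q = 15 (Q = 2 + ((2 + 3)*3 - 2) = 2 + (5*3 - 2) = 2 + (15 - 2) = 2 + 13 = 15)
X(v, d) = -2*d**2 (X(v, d) = -2*(0 + d)**2 = -2*d**2)
Y(F, q) = -8 - q
1/Y(X(Q, G((-5)**2)), -307) = 1/(-8 - 1*(-307)) = 1/(-8 + 307) = 1/299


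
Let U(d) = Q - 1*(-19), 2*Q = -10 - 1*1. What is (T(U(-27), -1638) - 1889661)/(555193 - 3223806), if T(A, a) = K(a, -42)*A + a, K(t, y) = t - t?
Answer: 1891299/2668613 ≈ 0.70872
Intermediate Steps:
Q = -11/2 (Q = (-10 - 1*1)/2 = (-10 - 1)/2 = (1/2)*(-11) = -11/2 ≈ -5.5000)
K(t, y) = 0
U(d) = 27/2 (U(d) = -11/2 - 1*(-19) = -11/2 + 19 = 27/2)
T(A, a) = a (T(A, a) = 0*A + a = 0 + a = a)
(T(U(-27), -1638) - 1889661)/(555193 - 3223806) = (-1638 - 1889661)/(555193 - 3223806) = -1891299/(-2668613) = -1891299*(-1/2668613) = 1891299/2668613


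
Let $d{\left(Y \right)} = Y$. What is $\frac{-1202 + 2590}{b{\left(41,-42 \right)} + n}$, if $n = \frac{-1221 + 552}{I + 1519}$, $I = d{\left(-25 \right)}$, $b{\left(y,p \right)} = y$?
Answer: $\frac{691224}{20195} \approx 34.227$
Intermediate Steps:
$I = -25$
$n = - \frac{223}{498}$ ($n = \frac{-1221 + 552}{-25 + 1519} = - \frac{669}{1494} = \left(-669\right) \frac{1}{1494} = - \frac{223}{498} \approx -0.44779$)
$\frac{-1202 + 2590}{b{\left(41,-42 \right)} + n} = \frac{-1202 + 2590}{41 - \frac{223}{498}} = \frac{1388}{\frac{20195}{498}} = 1388 \cdot \frac{498}{20195} = \frac{691224}{20195}$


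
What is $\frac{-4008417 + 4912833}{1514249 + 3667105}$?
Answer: $\frac{150736}{863559} \approx 0.17455$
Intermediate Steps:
$\frac{-4008417 + 4912833}{1514249 + 3667105} = \frac{904416}{5181354} = 904416 \cdot \frac{1}{5181354} = \frac{150736}{863559}$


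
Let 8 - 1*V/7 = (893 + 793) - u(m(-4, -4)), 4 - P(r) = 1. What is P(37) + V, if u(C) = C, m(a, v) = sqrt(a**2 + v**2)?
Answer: -11743 + 28*sqrt(2) ≈ -11703.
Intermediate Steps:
P(r) = 3 (P(r) = 4 - 1*1 = 4 - 1 = 3)
V = -11746 + 28*sqrt(2) (V = 56 - 7*((893 + 793) - sqrt((-4)**2 + (-4)**2)) = 56 - 7*(1686 - sqrt(16 + 16)) = 56 - 7*(1686 - sqrt(32)) = 56 - 7*(1686 - 4*sqrt(2)) = 56 + (-11802 + 28*sqrt(2)) = -11746 + 28*sqrt(2) ≈ -11706.)
P(37) + V = 3 + (-11746 + 28*sqrt(2)) = -11743 + 28*sqrt(2)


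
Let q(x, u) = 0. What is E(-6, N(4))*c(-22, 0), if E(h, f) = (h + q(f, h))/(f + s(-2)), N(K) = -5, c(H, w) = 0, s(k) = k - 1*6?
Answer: 0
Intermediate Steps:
s(k) = -6 + k (s(k) = k - 6 = -6 + k)
E(h, f) = h/(-8 + f) (E(h, f) = (h + 0)/(f + (-6 - 2)) = h/(f - 8) = h/(-8 + f))
E(-6, N(4))*c(-22, 0) = -6/(-8 - 5)*0 = -6/(-13)*0 = -6*(-1/13)*0 = (6/13)*0 = 0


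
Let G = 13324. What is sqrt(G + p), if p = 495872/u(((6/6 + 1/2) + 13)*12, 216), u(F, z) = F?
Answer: 2*sqrt(30604947)/87 ≈ 127.18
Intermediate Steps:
p = 247936/87 (p = 495872/((((6/6 + 1/2) + 13)*12)) = 495872/((((6*(1/6) + 1*(1/2)) + 13)*12)) = 495872/((((1 + 1/2) + 13)*12)) = 495872/(((3/2 + 13)*12)) = 495872/(((29/2)*12)) = 495872/174 = 495872*(1/174) = 247936/87 ≈ 2849.8)
sqrt(G + p) = sqrt(13324 + 247936/87) = sqrt(1407124/87) = 2*sqrt(30604947)/87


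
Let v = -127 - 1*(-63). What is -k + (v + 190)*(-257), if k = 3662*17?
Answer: -94636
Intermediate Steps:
k = 62254
v = -64 (v = -127 + 63 = -64)
-k + (v + 190)*(-257) = -1*62254 + (-64 + 190)*(-257) = -62254 + 126*(-257) = -62254 - 32382 = -94636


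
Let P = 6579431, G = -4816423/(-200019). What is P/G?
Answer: 1316011209189/4816423 ≈ 2.7323e+5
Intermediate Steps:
G = 4816423/200019 (G = -4816423*(-1/200019) = 4816423/200019 ≈ 24.080)
P/G = 6579431/(4816423/200019) = 6579431*(200019/4816423) = 1316011209189/4816423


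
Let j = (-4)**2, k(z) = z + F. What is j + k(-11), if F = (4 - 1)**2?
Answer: 14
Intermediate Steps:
F = 9 (F = 3**2 = 9)
k(z) = 9 + z (k(z) = z + 9 = 9 + z)
j = 16
j + k(-11) = 16 + (9 - 11) = 16 - 2 = 14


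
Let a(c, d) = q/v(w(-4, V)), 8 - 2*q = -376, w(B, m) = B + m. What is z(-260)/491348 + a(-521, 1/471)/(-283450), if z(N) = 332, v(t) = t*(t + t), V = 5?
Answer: 5866999/17409073825 ≈ 0.00033701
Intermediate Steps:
v(t) = 2*t² (v(t) = t*(2*t) = 2*t²)
q = 192 (q = 4 - ½*(-376) = 4 + 188 = 192)
a(c, d) = 96 (a(c, d) = 192/((2*(-4 + 5)²)) = 192/((2*1²)) = 192/((2*1)) = 192/2 = 192*(½) = 96)
z(-260)/491348 + a(-521, 1/471)/(-283450) = 332/491348 + 96/(-283450) = 332*(1/491348) + 96*(-1/283450) = 83/122837 - 48/141725 = 5866999/17409073825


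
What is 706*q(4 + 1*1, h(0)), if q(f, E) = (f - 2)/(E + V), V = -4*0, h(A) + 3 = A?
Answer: -706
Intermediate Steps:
h(A) = -3 + A
V = 0
q(f, E) = (-2 + f)/E (q(f, E) = (f - 2)/(E + 0) = (-2 + f)/E)
706*q(4 + 1*1, h(0)) = 706*((-2 + (4 + 1*1))/(-3 + 0)) = 706*((-2 + (4 + 1))/(-3)) = 706*(-(-2 + 5)/3) = 706*(-⅓*3) = 706*(-1) = -706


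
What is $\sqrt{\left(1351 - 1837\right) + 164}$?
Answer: $i \sqrt{322} \approx 17.944 i$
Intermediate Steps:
$\sqrt{\left(1351 - 1837\right) + 164} = \sqrt{-486 + 164} = \sqrt{-322} = i \sqrt{322}$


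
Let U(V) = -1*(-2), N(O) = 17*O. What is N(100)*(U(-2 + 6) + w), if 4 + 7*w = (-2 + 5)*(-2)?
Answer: 6800/7 ≈ 971.43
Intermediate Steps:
w = -10/7 (w = -4/7 + ((-2 + 5)*(-2))/7 = -4/7 + (3*(-2))/7 = -4/7 + (1/7)*(-6) = -4/7 - 6/7 = -10/7 ≈ -1.4286)
U(V) = 2
N(100)*(U(-2 + 6) + w) = (17*100)*(2 - 10/7) = 1700*(4/7) = 6800/7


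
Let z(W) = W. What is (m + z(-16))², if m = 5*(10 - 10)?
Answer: 256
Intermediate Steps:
m = 0 (m = 5*0 = 0)
(m + z(-16))² = (0 - 16)² = (-16)² = 256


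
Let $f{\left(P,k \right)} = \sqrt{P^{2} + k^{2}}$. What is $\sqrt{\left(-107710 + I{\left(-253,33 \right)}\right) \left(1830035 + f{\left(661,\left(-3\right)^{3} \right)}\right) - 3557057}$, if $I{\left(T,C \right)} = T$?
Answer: $\sqrt{-197579625762 - 539815 \sqrt{17506}} \approx 4.4458 \cdot 10^{5} i$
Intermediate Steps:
$\sqrt{\left(-107710 + I{\left(-253,33 \right)}\right) \left(1830035 + f{\left(661,\left(-3\right)^{3} \right)}\right) - 3557057} = \sqrt{\left(-107710 - 253\right) \left(1830035 + \sqrt{661^{2} + \left(\left(-3\right)^{3}\right)^{2}}\right) - 3557057} = \sqrt{- 107963 \left(1830035 + \sqrt{436921 + \left(-27\right)^{2}}\right) - 3557057} = \sqrt{- 107963 \left(1830035 + \sqrt{436921 + 729}\right) - 3557057} = \sqrt{- 107963 \left(1830035 + \sqrt{437650}\right) - 3557057} = \sqrt{- 107963 \left(1830035 + 5 \sqrt{17506}\right) - 3557057} = \sqrt{\left(-197576068705 - 539815 \sqrt{17506}\right) - 3557057} = \sqrt{-197579625762 - 539815 \sqrt{17506}}$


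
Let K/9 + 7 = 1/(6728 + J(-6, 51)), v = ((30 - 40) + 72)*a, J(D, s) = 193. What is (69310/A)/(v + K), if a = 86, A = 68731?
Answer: 26649695/139244263561 ≈ 0.00019139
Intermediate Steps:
v = 5332 (v = ((30 - 40) + 72)*86 = (-10 + 72)*86 = 62*86 = 5332)
K = -48446/769 (K = -63 + 9/(6728 + 193) = -63 + 9/6921 = -63 + 9*(1/6921) = -63 + 1/769 = -48446/769 ≈ -62.999)
(69310/A)/(v + K) = (69310/68731)/(5332 - 48446/769) = (69310*(1/68731))/(4051862/769) = (69310/68731)*(769/4051862) = 26649695/139244263561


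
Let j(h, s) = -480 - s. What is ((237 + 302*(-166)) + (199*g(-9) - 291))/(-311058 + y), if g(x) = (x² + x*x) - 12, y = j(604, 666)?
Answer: 5084/78051 ≈ 0.065137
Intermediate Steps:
y = -1146 (y = -480 - 1*666 = -480 - 666 = -1146)
g(x) = -12 + 2*x² (g(x) = (x² + x²) - 12 = 2*x² - 12 = -12 + 2*x²)
((237 + 302*(-166)) + (199*g(-9) - 291))/(-311058 + y) = ((237 + 302*(-166)) + (199*(-12 + 2*(-9)²) - 291))/(-311058 - 1146) = ((237 - 50132) + (199*(-12 + 2*81) - 291))/(-312204) = (-49895 + (199*(-12 + 162) - 291))*(-1/312204) = (-49895 + (199*150 - 291))*(-1/312204) = (-49895 + (29850 - 291))*(-1/312204) = (-49895 + 29559)*(-1/312204) = -20336*(-1/312204) = 5084/78051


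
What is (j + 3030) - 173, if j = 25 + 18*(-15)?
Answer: 2612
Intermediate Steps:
j = -245 (j = 25 - 270 = -245)
(j + 3030) - 173 = (-245 + 3030) - 173 = 2785 - 173 = 2612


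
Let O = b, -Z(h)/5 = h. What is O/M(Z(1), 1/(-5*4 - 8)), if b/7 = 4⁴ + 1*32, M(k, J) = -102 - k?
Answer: -2016/97 ≈ -20.784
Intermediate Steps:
Z(h) = -5*h
b = 2016 (b = 7*(4⁴ + 1*32) = 7*(256 + 32) = 7*288 = 2016)
O = 2016
O/M(Z(1), 1/(-5*4 - 8)) = 2016/(-102 - (-5)) = 2016/(-102 - 1*(-5)) = 2016/(-102 + 5) = 2016/(-97) = 2016*(-1/97) = -2016/97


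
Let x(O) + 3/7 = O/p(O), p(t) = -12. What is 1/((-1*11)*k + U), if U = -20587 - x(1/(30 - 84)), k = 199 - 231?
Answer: -4536/91784023 ≈ -4.9420e-5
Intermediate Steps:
k = -32
x(O) = -3/7 - O/12 (x(O) = -3/7 + O/(-12) = -3/7 + O*(-1/12) = -3/7 - O/12)
U = -93380695/4536 (U = -20587 - (-3/7 - 1/(12*(30 - 84))) = -20587 - (-3/7 - 1/12/(-54)) = -20587 - (-3/7 - 1/12*(-1/54)) = -20587 - (-3/7 + 1/648) = -20587 - 1*(-1937/4536) = -20587 + 1937/4536 = -93380695/4536 ≈ -20587.)
1/((-1*11)*k + U) = 1/(-1*11*(-32) - 93380695/4536) = 1/(-11*(-32) - 93380695/4536) = 1/(352 - 93380695/4536) = 1/(-91784023/4536) = -4536/91784023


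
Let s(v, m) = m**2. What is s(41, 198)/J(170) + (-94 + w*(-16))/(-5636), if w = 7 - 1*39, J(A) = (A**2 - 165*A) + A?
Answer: 9188641/239530 ≈ 38.361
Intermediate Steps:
J(A) = A**2 - 164*A
w = -32 (w = 7 - 39 = -32)
s(41, 198)/J(170) + (-94 + w*(-16))/(-5636) = 198**2/((170*(-164 + 170))) + (-94 - 32*(-16))/(-5636) = 39204/((170*6)) + (-94 + 512)*(-1/5636) = 39204/1020 + 418*(-1/5636) = 39204*(1/1020) - 209/2818 = 3267/85 - 209/2818 = 9188641/239530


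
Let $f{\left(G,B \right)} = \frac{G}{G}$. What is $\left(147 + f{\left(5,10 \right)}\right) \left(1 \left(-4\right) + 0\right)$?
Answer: $-592$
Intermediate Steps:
$f{\left(G,B \right)} = 1$
$\left(147 + f{\left(5,10 \right)}\right) \left(1 \left(-4\right) + 0\right) = \left(147 + 1\right) \left(1 \left(-4\right) + 0\right) = 148 \left(-4 + 0\right) = 148 \left(-4\right) = -592$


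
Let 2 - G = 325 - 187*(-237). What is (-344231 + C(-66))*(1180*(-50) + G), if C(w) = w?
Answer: 35683629674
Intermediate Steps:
G = -44642 (G = 2 - (325 - 187*(-237)) = 2 - (325 + 44319) = 2 - 1*44644 = 2 - 44644 = -44642)
(-344231 + C(-66))*(1180*(-50) + G) = (-344231 - 66)*(1180*(-50) - 44642) = -344297*(-59000 - 44642) = -344297*(-103642) = 35683629674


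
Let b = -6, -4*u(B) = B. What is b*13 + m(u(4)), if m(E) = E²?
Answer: -77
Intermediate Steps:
u(B) = -B/4
b*13 + m(u(4)) = -6*13 + (-¼*4)² = -78 + (-1)² = -78 + 1 = -77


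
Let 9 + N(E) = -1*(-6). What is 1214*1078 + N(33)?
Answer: 1308689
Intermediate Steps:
N(E) = -3 (N(E) = -9 - 1*(-6) = -9 + 6 = -3)
1214*1078 + N(33) = 1214*1078 - 3 = 1308692 - 3 = 1308689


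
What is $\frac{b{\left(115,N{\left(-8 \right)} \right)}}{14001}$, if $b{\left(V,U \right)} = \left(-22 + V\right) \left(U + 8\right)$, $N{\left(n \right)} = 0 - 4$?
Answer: $\frac{124}{4667} \approx 0.02657$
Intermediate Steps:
$N{\left(n \right)} = -4$ ($N{\left(n \right)} = 0 - 4 = -4$)
$b{\left(V,U \right)} = \left(-22 + V\right) \left(8 + U\right)$
$\frac{b{\left(115,N{\left(-8 \right)} \right)}}{14001} = \frac{-176 - -88 + 8 \cdot 115 - 460}{14001} = \left(-176 + 88 + 920 - 460\right) \frac{1}{14001} = 372 \cdot \frac{1}{14001} = \frac{124}{4667}$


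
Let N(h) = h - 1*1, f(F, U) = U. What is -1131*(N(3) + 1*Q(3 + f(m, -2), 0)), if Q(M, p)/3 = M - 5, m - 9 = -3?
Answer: 11310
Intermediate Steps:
m = 6 (m = 9 - 3 = 6)
N(h) = -1 + h (N(h) = h - 1 = -1 + h)
Q(M, p) = -15 + 3*M (Q(M, p) = 3*(M - 5) = 3*(-5 + M) = -15 + 3*M)
-1131*(N(3) + 1*Q(3 + f(m, -2), 0)) = -1131*((-1 + 3) + 1*(-15 + 3*(3 - 2))) = -1131*(2 + 1*(-15 + 3*1)) = -1131*(2 + 1*(-15 + 3)) = -1131*(2 + 1*(-12)) = -1131*(2 - 12) = -1131*(-10) = 11310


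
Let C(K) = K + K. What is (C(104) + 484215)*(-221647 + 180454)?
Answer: -19954836639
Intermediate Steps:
C(K) = 2*K
(C(104) + 484215)*(-221647 + 180454) = (2*104 + 484215)*(-221647 + 180454) = (208 + 484215)*(-41193) = 484423*(-41193) = -19954836639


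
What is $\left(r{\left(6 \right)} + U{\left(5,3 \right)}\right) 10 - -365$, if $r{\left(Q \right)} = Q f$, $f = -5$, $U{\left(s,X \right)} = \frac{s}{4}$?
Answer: $\frac{155}{2} \approx 77.5$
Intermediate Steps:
$U{\left(s,X \right)} = \frac{s}{4}$ ($U{\left(s,X \right)} = s \frac{1}{4} = \frac{s}{4}$)
$r{\left(Q \right)} = - 5 Q$ ($r{\left(Q \right)} = Q \left(-5\right) = - 5 Q$)
$\left(r{\left(6 \right)} + U{\left(5,3 \right)}\right) 10 - -365 = \left(\left(-5\right) 6 + \frac{1}{4} \cdot 5\right) 10 - -365 = \left(-30 + \frac{5}{4}\right) 10 + 365 = \left(- \frac{115}{4}\right) 10 + 365 = - \frac{575}{2} + 365 = \frac{155}{2}$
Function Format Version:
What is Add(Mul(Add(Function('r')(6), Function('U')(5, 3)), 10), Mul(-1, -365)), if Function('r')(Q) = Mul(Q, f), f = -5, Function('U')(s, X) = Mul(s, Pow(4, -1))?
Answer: Rational(155, 2) ≈ 77.500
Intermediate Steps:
Function('U')(s, X) = Mul(Rational(1, 4), s) (Function('U')(s, X) = Mul(s, Rational(1, 4)) = Mul(Rational(1, 4), s))
Function('r')(Q) = Mul(-5, Q) (Function('r')(Q) = Mul(Q, -5) = Mul(-5, Q))
Add(Mul(Add(Function('r')(6), Function('U')(5, 3)), 10), Mul(-1, -365)) = Add(Mul(Add(Mul(-5, 6), Mul(Rational(1, 4), 5)), 10), Mul(-1, -365)) = Add(Mul(Add(-30, Rational(5, 4)), 10), 365) = Add(Mul(Rational(-115, 4), 10), 365) = Add(Rational(-575, 2), 365) = Rational(155, 2)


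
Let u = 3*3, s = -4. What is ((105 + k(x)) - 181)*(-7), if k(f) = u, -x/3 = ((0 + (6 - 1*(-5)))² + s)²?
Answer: 469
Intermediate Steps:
x = -41067 (x = -3*((0 + (6 - 1*(-5)))² - 4)² = -3*((0 + (6 + 5))² - 4)² = -3*((0 + 11)² - 4)² = -3*(11² - 4)² = -3*(121 - 4)² = -3*117² = -3*13689 = -41067)
u = 9
k(f) = 9
((105 + k(x)) - 181)*(-7) = ((105 + 9) - 181)*(-7) = (114 - 181)*(-7) = -67*(-7) = 469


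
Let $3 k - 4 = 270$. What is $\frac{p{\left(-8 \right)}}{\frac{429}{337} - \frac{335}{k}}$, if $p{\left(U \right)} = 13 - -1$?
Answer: $- \frac{1292732}{221139} \approx -5.8458$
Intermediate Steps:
$p{\left(U \right)} = 14$ ($p{\left(U \right)} = 13 + 1 = 14$)
$k = \frac{274}{3}$ ($k = \frac{4}{3} + \frac{1}{3} \cdot 270 = \frac{4}{3} + 90 = \frac{274}{3} \approx 91.333$)
$\frac{p{\left(-8 \right)}}{\frac{429}{337} - \frac{335}{k}} = \frac{14}{\frac{429}{337} - \frac{335}{\frac{274}{3}}} = \frac{14}{429 \cdot \frac{1}{337} - \frac{1005}{274}} = \frac{14}{\frac{429}{337} - \frac{1005}{274}} = \frac{14}{- \frac{221139}{92338}} = 14 \left(- \frac{92338}{221139}\right) = - \frac{1292732}{221139}$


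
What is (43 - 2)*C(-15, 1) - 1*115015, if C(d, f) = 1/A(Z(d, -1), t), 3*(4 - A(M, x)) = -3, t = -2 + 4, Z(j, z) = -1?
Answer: -575034/5 ≈ -1.1501e+5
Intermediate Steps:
t = 2
A(M, x) = 5 (A(M, x) = 4 - ⅓*(-3) = 4 + 1 = 5)
C(d, f) = ⅕ (C(d, f) = 1/5 = ⅕)
(43 - 2)*C(-15, 1) - 1*115015 = (43 - 2)*(⅕) - 1*115015 = 41*(⅕) - 115015 = 41/5 - 115015 = -575034/5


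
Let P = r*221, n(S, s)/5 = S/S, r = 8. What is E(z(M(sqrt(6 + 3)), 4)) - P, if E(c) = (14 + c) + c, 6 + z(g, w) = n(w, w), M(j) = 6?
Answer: -1756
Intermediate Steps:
n(S, s) = 5 (n(S, s) = 5*(S/S) = 5*1 = 5)
z(g, w) = -1 (z(g, w) = -6 + 5 = -1)
P = 1768 (P = 8*221 = 1768)
E(c) = 14 + 2*c
E(z(M(sqrt(6 + 3)), 4)) - P = (14 + 2*(-1)) - 1*1768 = (14 - 2) - 1768 = 12 - 1768 = -1756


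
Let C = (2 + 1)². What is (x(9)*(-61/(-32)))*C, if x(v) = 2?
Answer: 549/16 ≈ 34.313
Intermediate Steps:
C = 9 (C = 3² = 9)
(x(9)*(-61/(-32)))*C = (2*(-61/(-32)))*9 = (2*(-61*(-1/32)))*9 = (2*(61/32))*9 = (61/16)*9 = 549/16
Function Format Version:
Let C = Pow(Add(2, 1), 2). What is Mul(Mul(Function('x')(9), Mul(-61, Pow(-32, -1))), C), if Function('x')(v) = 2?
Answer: Rational(549, 16) ≈ 34.313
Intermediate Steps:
C = 9 (C = Pow(3, 2) = 9)
Mul(Mul(Function('x')(9), Mul(-61, Pow(-32, -1))), C) = Mul(Mul(2, Mul(-61, Pow(-32, -1))), 9) = Mul(Mul(2, Mul(-61, Rational(-1, 32))), 9) = Mul(Mul(2, Rational(61, 32)), 9) = Mul(Rational(61, 16), 9) = Rational(549, 16)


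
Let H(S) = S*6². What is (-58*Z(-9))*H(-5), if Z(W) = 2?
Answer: 20880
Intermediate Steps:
H(S) = 36*S (H(S) = S*36 = 36*S)
(-58*Z(-9))*H(-5) = (-58*2)*(36*(-5)) = -116*(-180) = 20880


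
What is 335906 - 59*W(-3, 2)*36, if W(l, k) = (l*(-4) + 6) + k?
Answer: 293426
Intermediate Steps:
W(l, k) = 6 + k - 4*l (W(l, k) = (-4*l + 6) + k = (6 - 4*l) + k = 6 + k - 4*l)
335906 - 59*W(-3, 2)*36 = 335906 - 59*(6 + 2 - 4*(-3))*36 = 335906 - 59*(6 + 2 + 12)*36 = 335906 - 59*20*36 = 335906 - 1180*36 = 335906 - 42480 = 293426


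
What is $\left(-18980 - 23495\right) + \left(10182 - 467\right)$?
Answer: $-32760$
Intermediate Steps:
$\left(-18980 - 23495\right) + \left(10182 - 467\right) = -42475 + 9715 = -32760$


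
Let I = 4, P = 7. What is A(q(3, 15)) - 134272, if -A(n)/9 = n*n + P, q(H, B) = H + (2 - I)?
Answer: -134344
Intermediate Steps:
q(H, B) = -2 + H (q(H, B) = H + (2 - 1*4) = H + (2 - 4) = H - 2 = -2 + H)
A(n) = -63 - 9*n² (A(n) = -9*(n*n + 7) = -9*(n² + 7) = -9*(7 + n²) = -63 - 9*n²)
A(q(3, 15)) - 134272 = (-63 - 9*(-2 + 3)²) - 134272 = (-63 - 9*1²) - 134272 = (-63 - 9*1) - 134272 = (-63 - 9) - 134272 = -72 - 134272 = -134344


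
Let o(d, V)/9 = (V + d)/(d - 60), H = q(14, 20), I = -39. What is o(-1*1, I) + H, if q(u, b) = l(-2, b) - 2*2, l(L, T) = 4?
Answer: 360/61 ≈ 5.9016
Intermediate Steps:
q(u, b) = 0 (q(u, b) = 4 - 2*2 = 4 - 4 = 0)
H = 0
o(d, V) = 9*(V + d)/(-60 + d) (o(d, V) = 9*((V + d)/(d - 60)) = 9*((V + d)/(-60 + d)) = 9*(V + d)/(-60 + d))
o(-1*1, I) + H = 9*(-39 - 1*1)/(-60 - 1*1) + 0 = 9*(-39 - 1)/(-60 - 1) + 0 = 9*(-40)/(-61) + 0 = 9*(-1/61)*(-40) + 0 = 360/61 + 0 = 360/61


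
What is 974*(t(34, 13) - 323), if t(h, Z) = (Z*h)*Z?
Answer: 5282002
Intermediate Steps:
t(h, Z) = h*Z²
974*(t(34, 13) - 323) = 974*(34*13² - 323) = 974*(34*169 - 323) = 974*(5746 - 323) = 974*5423 = 5282002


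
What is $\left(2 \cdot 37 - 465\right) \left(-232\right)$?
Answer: $90712$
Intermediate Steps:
$\left(2 \cdot 37 - 465\right) \left(-232\right) = \left(74 - 465\right) \left(-232\right) = \left(-391\right) \left(-232\right) = 90712$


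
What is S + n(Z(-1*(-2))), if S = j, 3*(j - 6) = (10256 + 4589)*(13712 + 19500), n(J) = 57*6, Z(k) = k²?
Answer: 493033184/3 ≈ 1.6434e+8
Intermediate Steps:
n(J) = 342
j = 493032158/3 (j = 6 + ((10256 + 4589)*(13712 + 19500))/3 = 6 + (14845*33212)/3 = 6 + (⅓)*493032140 = 6 + 493032140/3 = 493032158/3 ≈ 1.6434e+8)
S = 493032158/3 ≈ 1.6434e+8
S + n(Z(-1*(-2))) = 493032158/3 + 342 = 493033184/3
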